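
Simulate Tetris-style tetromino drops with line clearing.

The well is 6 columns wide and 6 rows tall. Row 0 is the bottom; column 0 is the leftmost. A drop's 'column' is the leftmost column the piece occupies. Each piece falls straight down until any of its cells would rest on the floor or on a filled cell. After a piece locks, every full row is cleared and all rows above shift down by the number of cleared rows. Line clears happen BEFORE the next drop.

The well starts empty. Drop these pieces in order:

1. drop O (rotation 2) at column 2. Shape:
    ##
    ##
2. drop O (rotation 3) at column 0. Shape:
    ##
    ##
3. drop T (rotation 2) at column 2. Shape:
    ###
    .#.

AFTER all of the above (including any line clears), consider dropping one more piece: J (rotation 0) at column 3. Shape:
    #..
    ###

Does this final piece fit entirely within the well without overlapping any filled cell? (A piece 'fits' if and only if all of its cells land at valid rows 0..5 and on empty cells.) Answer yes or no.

Answer: yes

Derivation:
Drop 1: O rot2 at col 2 lands with bottom-row=0; cleared 0 line(s) (total 0); column heights now [0 0 2 2 0 0], max=2
Drop 2: O rot3 at col 0 lands with bottom-row=0; cleared 0 line(s) (total 0); column heights now [2 2 2 2 0 0], max=2
Drop 3: T rot2 at col 2 lands with bottom-row=2; cleared 0 line(s) (total 0); column heights now [2 2 4 4 4 0], max=4
Test piece J rot0 at col 3 (width 3): heights before test = [2 2 4 4 4 0]; fits = True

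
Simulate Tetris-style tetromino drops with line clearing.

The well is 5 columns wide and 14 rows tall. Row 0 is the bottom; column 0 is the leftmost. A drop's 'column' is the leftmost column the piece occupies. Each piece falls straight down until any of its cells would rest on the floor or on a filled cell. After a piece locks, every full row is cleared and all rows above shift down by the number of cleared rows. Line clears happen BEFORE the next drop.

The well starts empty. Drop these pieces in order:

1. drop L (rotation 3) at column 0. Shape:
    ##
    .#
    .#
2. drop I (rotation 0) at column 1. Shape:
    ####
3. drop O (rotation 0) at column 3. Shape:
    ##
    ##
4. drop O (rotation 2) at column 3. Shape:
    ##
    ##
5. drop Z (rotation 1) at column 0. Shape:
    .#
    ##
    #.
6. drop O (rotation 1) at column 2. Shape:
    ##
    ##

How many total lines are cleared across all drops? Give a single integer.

Answer: 1

Derivation:
Drop 1: L rot3 at col 0 lands with bottom-row=0; cleared 0 line(s) (total 0); column heights now [3 3 0 0 0], max=3
Drop 2: I rot0 at col 1 lands with bottom-row=3; cleared 0 line(s) (total 0); column heights now [3 4 4 4 4], max=4
Drop 3: O rot0 at col 3 lands with bottom-row=4; cleared 0 line(s) (total 0); column heights now [3 4 4 6 6], max=6
Drop 4: O rot2 at col 3 lands with bottom-row=6; cleared 0 line(s) (total 0); column heights now [3 4 4 8 8], max=8
Drop 5: Z rot1 at col 0 lands with bottom-row=3; cleared 1 line(s) (total 1); column heights now [4 5 0 7 7], max=7
Drop 6: O rot1 at col 2 lands with bottom-row=7; cleared 0 line(s) (total 1); column heights now [4 5 9 9 7], max=9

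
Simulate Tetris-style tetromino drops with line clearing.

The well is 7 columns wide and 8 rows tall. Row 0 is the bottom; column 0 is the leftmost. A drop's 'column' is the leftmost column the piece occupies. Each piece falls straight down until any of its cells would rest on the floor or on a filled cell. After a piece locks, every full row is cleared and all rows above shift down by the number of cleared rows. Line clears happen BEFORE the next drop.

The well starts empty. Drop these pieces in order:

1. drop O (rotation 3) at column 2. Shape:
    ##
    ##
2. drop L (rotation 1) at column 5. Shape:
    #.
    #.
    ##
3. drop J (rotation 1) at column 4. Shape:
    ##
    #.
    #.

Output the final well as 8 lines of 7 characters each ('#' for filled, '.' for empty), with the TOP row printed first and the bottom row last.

Answer: .......
.......
.......
.......
....##.
....##.
..####.
..##.##

Derivation:
Drop 1: O rot3 at col 2 lands with bottom-row=0; cleared 0 line(s) (total 0); column heights now [0 0 2 2 0 0 0], max=2
Drop 2: L rot1 at col 5 lands with bottom-row=0; cleared 0 line(s) (total 0); column heights now [0 0 2 2 0 3 1], max=3
Drop 3: J rot1 at col 4 lands with bottom-row=1; cleared 0 line(s) (total 0); column heights now [0 0 2 2 4 4 1], max=4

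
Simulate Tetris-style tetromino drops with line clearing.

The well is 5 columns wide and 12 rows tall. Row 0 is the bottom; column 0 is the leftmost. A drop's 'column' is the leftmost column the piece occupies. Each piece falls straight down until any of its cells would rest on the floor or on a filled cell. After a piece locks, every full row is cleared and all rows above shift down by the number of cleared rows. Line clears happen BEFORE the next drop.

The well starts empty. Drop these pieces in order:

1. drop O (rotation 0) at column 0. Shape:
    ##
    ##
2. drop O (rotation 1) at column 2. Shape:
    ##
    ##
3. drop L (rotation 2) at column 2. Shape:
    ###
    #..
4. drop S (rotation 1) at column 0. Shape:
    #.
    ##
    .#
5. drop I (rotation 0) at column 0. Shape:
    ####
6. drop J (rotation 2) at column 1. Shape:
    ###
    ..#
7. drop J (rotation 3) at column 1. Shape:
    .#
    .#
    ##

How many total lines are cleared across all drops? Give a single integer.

Drop 1: O rot0 at col 0 lands with bottom-row=0; cleared 0 line(s) (total 0); column heights now [2 2 0 0 0], max=2
Drop 2: O rot1 at col 2 lands with bottom-row=0; cleared 0 line(s) (total 0); column heights now [2 2 2 2 0], max=2
Drop 3: L rot2 at col 2 lands with bottom-row=2; cleared 0 line(s) (total 0); column heights now [2 2 4 4 4], max=4
Drop 4: S rot1 at col 0 lands with bottom-row=2; cleared 1 line(s) (total 1); column heights now [4 3 3 2 0], max=4
Drop 5: I rot0 at col 0 lands with bottom-row=4; cleared 0 line(s) (total 1); column heights now [5 5 5 5 0], max=5
Drop 6: J rot2 at col 1 lands with bottom-row=5; cleared 0 line(s) (total 1); column heights now [5 7 7 7 0], max=7
Drop 7: J rot3 at col 1 lands with bottom-row=7; cleared 0 line(s) (total 1); column heights now [5 8 10 7 0], max=10

Answer: 1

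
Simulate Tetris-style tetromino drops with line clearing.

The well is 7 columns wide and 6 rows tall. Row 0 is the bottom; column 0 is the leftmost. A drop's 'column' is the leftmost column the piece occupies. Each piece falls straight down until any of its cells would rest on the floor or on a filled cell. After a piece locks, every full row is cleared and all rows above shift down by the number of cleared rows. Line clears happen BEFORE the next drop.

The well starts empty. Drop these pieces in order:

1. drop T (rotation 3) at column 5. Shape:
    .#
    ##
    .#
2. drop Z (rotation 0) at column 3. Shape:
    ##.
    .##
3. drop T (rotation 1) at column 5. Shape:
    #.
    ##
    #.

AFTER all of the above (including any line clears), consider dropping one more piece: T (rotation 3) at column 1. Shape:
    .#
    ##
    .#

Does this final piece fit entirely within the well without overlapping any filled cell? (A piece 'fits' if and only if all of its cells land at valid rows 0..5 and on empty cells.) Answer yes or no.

Answer: yes

Derivation:
Drop 1: T rot3 at col 5 lands with bottom-row=0; cleared 0 line(s) (total 0); column heights now [0 0 0 0 0 2 3], max=3
Drop 2: Z rot0 at col 3 lands with bottom-row=2; cleared 0 line(s) (total 0); column heights now [0 0 0 4 4 3 3], max=4
Drop 3: T rot1 at col 5 lands with bottom-row=3; cleared 0 line(s) (total 0); column heights now [0 0 0 4 4 6 5], max=6
Test piece T rot3 at col 1 (width 2): heights before test = [0 0 0 4 4 6 5]; fits = True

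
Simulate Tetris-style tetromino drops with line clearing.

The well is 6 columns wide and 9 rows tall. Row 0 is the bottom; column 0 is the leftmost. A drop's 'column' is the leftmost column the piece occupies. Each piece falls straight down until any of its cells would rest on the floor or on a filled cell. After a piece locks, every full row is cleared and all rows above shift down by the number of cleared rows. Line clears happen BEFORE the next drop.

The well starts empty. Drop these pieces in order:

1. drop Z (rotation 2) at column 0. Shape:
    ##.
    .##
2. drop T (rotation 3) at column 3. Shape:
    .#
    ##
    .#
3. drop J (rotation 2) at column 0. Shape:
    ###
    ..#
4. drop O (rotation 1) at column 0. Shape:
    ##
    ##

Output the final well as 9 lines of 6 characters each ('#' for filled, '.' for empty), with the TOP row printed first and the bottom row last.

Drop 1: Z rot2 at col 0 lands with bottom-row=0; cleared 0 line(s) (total 0); column heights now [2 2 1 0 0 0], max=2
Drop 2: T rot3 at col 3 lands with bottom-row=0; cleared 0 line(s) (total 0); column heights now [2 2 1 2 3 0], max=3
Drop 3: J rot2 at col 0 lands with bottom-row=1; cleared 0 line(s) (total 0); column heights now [3 3 3 2 3 0], max=3
Drop 4: O rot1 at col 0 lands with bottom-row=3; cleared 0 line(s) (total 0); column heights now [5 5 3 2 3 0], max=5

Answer: ......
......
......
......
##....
##....
###.#.
#####.
.##.#.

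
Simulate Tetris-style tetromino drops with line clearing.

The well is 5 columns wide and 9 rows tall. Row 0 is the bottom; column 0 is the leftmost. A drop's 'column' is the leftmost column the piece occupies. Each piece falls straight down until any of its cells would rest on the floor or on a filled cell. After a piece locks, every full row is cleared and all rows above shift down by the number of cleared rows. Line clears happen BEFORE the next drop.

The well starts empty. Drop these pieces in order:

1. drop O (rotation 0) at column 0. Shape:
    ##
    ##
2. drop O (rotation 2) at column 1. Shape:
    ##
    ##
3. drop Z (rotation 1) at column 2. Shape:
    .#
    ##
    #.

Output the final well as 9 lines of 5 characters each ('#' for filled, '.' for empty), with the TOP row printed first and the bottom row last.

Answer: .....
.....
...#.
..##.
..#..
.##..
.##..
##...
##...

Derivation:
Drop 1: O rot0 at col 0 lands with bottom-row=0; cleared 0 line(s) (total 0); column heights now [2 2 0 0 0], max=2
Drop 2: O rot2 at col 1 lands with bottom-row=2; cleared 0 line(s) (total 0); column heights now [2 4 4 0 0], max=4
Drop 3: Z rot1 at col 2 lands with bottom-row=4; cleared 0 line(s) (total 0); column heights now [2 4 6 7 0], max=7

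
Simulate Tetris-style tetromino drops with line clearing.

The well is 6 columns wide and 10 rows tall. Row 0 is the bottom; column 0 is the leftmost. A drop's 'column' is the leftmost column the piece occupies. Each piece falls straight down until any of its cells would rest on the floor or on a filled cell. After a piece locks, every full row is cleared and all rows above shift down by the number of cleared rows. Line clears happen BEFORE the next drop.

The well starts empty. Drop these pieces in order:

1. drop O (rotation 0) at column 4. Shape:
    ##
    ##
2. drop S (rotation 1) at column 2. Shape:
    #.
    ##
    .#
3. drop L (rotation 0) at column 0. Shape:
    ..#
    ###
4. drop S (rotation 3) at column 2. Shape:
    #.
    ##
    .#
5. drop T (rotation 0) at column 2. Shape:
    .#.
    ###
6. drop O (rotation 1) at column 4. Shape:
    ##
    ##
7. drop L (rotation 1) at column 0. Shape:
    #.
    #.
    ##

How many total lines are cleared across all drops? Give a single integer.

Drop 1: O rot0 at col 4 lands with bottom-row=0; cleared 0 line(s) (total 0); column heights now [0 0 0 0 2 2], max=2
Drop 2: S rot1 at col 2 lands with bottom-row=0; cleared 0 line(s) (total 0); column heights now [0 0 3 2 2 2], max=3
Drop 3: L rot0 at col 0 lands with bottom-row=3; cleared 0 line(s) (total 0); column heights now [4 4 5 2 2 2], max=5
Drop 4: S rot3 at col 2 lands with bottom-row=4; cleared 0 line(s) (total 0); column heights now [4 4 7 6 2 2], max=7
Drop 5: T rot0 at col 2 lands with bottom-row=7; cleared 0 line(s) (total 0); column heights now [4 4 8 9 8 2], max=9
Drop 6: O rot1 at col 4 lands with bottom-row=8; cleared 0 line(s) (total 0); column heights now [4 4 8 9 10 10], max=10
Drop 7: L rot1 at col 0 lands with bottom-row=4; cleared 0 line(s) (total 0); column heights now [7 5 8 9 10 10], max=10

Answer: 0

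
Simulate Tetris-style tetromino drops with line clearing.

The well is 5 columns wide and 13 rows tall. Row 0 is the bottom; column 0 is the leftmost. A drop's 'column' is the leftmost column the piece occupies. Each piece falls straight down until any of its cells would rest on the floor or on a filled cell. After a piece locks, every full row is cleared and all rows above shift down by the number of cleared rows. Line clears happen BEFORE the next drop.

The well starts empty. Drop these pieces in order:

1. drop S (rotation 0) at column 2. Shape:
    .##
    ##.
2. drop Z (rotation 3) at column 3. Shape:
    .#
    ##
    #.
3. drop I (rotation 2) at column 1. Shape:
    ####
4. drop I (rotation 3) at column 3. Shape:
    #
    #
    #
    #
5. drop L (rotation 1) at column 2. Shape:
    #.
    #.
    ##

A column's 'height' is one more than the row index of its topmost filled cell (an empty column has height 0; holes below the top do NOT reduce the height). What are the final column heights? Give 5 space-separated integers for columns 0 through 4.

Drop 1: S rot0 at col 2 lands with bottom-row=0; cleared 0 line(s) (total 0); column heights now [0 0 1 2 2], max=2
Drop 2: Z rot3 at col 3 lands with bottom-row=2; cleared 0 line(s) (total 0); column heights now [0 0 1 4 5], max=5
Drop 3: I rot2 at col 1 lands with bottom-row=5; cleared 0 line(s) (total 0); column heights now [0 6 6 6 6], max=6
Drop 4: I rot3 at col 3 lands with bottom-row=6; cleared 0 line(s) (total 0); column heights now [0 6 6 10 6], max=10
Drop 5: L rot1 at col 2 lands with bottom-row=10; cleared 0 line(s) (total 0); column heights now [0 6 13 11 6], max=13

Answer: 0 6 13 11 6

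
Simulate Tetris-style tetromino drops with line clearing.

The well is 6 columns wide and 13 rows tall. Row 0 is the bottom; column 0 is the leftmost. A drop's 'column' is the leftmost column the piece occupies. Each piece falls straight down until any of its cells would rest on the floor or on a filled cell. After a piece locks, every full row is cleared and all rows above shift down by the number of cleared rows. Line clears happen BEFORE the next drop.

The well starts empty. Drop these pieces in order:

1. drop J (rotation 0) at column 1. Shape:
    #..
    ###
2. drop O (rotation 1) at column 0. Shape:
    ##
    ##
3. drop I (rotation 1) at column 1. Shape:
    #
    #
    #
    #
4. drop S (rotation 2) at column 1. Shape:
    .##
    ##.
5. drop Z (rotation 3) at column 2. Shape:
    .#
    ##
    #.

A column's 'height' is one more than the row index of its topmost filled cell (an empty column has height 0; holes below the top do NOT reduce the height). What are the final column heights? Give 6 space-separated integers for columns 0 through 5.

Answer: 4 9 12 13 0 0

Derivation:
Drop 1: J rot0 at col 1 lands with bottom-row=0; cleared 0 line(s) (total 0); column heights now [0 2 1 1 0 0], max=2
Drop 2: O rot1 at col 0 lands with bottom-row=2; cleared 0 line(s) (total 0); column heights now [4 4 1 1 0 0], max=4
Drop 3: I rot1 at col 1 lands with bottom-row=4; cleared 0 line(s) (total 0); column heights now [4 8 1 1 0 0], max=8
Drop 4: S rot2 at col 1 lands with bottom-row=8; cleared 0 line(s) (total 0); column heights now [4 9 10 10 0 0], max=10
Drop 5: Z rot3 at col 2 lands with bottom-row=10; cleared 0 line(s) (total 0); column heights now [4 9 12 13 0 0], max=13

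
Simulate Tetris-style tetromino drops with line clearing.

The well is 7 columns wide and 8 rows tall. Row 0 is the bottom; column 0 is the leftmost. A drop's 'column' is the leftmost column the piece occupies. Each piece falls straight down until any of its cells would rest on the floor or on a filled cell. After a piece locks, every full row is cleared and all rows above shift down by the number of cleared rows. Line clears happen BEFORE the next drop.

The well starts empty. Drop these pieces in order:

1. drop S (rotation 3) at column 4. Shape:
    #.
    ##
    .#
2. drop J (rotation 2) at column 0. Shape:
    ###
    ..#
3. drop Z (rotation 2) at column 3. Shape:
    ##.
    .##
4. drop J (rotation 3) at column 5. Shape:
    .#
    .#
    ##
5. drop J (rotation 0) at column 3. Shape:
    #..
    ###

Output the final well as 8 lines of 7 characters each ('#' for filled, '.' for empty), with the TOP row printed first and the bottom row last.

Answer: .......
...#..#
...####
...####
....##.
....#..
###.##.
..#..#.

Derivation:
Drop 1: S rot3 at col 4 lands with bottom-row=0; cleared 0 line(s) (total 0); column heights now [0 0 0 0 3 2 0], max=3
Drop 2: J rot2 at col 0 lands with bottom-row=0; cleared 0 line(s) (total 0); column heights now [2 2 2 0 3 2 0], max=3
Drop 3: Z rot2 at col 3 lands with bottom-row=3; cleared 0 line(s) (total 0); column heights now [2 2 2 5 5 4 0], max=5
Drop 4: J rot3 at col 5 lands with bottom-row=4; cleared 0 line(s) (total 0); column heights now [2 2 2 5 5 5 7], max=7
Drop 5: J rot0 at col 3 lands with bottom-row=5; cleared 0 line(s) (total 0); column heights now [2 2 2 7 6 6 7], max=7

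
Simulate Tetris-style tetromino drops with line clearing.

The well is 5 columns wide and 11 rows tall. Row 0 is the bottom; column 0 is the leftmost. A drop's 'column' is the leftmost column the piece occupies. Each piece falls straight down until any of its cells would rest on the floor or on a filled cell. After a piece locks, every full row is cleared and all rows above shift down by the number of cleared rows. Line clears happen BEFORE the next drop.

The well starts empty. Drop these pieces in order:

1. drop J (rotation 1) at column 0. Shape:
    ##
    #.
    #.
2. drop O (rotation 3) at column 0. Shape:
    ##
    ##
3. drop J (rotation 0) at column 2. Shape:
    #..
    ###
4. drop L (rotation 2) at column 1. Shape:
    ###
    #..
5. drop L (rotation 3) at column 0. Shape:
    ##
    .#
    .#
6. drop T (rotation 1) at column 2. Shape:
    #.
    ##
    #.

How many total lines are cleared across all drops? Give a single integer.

Drop 1: J rot1 at col 0 lands with bottom-row=0; cleared 0 line(s) (total 0); column heights now [3 3 0 0 0], max=3
Drop 2: O rot3 at col 0 lands with bottom-row=3; cleared 0 line(s) (total 0); column heights now [5 5 0 0 0], max=5
Drop 3: J rot0 at col 2 lands with bottom-row=0; cleared 0 line(s) (total 0); column heights now [5 5 2 1 1], max=5
Drop 4: L rot2 at col 1 lands with bottom-row=5; cleared 0 line(s) (total 0); column heights now [5 7 7 7 1], max=7
Drop 5: L rot3 at col 0 lands with bottom-row=7; cleared 0 line(s) (total 0); column heights now [10 10 7 7 1], max=10
Drop 6: T rot1 at col 2 lands with bottom-row=7; cleared 0 line(s) (total 0); column heights now [10 10 10 9 1], max=10

Answer: 0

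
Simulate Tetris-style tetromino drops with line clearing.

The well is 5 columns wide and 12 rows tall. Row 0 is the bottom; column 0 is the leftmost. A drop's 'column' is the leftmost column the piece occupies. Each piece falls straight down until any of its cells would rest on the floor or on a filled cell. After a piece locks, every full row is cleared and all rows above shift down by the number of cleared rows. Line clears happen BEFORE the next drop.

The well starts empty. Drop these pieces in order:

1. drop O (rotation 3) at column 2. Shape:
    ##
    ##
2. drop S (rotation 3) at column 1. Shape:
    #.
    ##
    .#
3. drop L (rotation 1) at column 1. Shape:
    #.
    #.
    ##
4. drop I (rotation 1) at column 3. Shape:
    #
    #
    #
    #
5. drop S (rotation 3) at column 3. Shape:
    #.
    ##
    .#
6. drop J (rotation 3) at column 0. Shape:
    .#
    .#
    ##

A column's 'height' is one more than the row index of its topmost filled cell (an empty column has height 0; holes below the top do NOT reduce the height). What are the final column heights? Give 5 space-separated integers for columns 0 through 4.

Answer: 9 11 6 8 7

Derivation:
Drop 1: O rot3 at col 2 lands with bottom-row=0; cleared 0 line(s) (total 0); column heights now [0 0 2 2 0], max=2
Drop 2: S rot3 at col 1 lands with bottom-row=2; cleared 0 line(s) (total 0); column heights now [0 5 4 2 0], max=5
Drop 3: L rot1 at col 1 lands with bottom-row=5; cleared 0 line(s) (total 0); column heights now [0 8 6 2 0], max=8
Drop 4: I rot1 at col 3 lands with bottom-row=2; cleared 0 line(s) (total 0); column heights now [0 8 6 6 0], max=8
Drop 5: S rot3 at col 3 lands with bottom-row=5; cleared 0 line(s) (total 0); column heights now [0 8 6 8 7], max=8
Drop 6: J rot3 at col 0 lands with bottom-row=8; cleared 0 line(s) (total 0); column heights now [9 11 6 8 7], max=11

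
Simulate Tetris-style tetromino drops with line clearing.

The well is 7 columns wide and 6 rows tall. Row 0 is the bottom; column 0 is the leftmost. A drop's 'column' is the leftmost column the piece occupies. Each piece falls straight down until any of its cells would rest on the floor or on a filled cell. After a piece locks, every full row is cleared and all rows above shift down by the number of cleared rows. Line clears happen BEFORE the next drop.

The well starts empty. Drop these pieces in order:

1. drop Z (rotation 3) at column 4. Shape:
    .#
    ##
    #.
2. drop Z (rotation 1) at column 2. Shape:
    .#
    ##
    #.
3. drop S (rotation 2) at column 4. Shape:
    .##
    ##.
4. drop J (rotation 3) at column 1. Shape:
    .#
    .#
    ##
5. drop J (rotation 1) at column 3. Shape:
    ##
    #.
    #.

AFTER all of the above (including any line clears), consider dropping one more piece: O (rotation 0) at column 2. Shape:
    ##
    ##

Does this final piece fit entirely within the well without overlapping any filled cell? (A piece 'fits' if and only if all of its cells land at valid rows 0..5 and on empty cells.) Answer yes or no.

Answer: no

Derivation:
Drop 1: Z rot3 at col 4 lands with bottom-row=0; cleared 0 line(s) (total 0); column heights now [0 0 0 0 2 3 0], max=3
Drop 2: Z rot1 at col 2 lands with bottom-row=0; cleared 0 line(s) (total 0); column heights now [0 0 2 3 2 3 0], max=3
Drop 3: S rot2 at col 4 lands with bottom-row=3; cleared 0 line(s) (total 0); column heights now [0 0 2 3 4 5 5], max=5
Drop 4: J rot3 at col 1 lands with bottom-row=2; cleared 0 line(s) (total 0); column heights now [0 3 5 3 4 5 5], max=5
Drop 5: J rot1 at col 3 lands with bottom-row=3; cleared 0 line(s) (total 0); column heights now [0 3 5 6 6 5 5], max=6
Test piece O rot0 at col 2 (width 2): heights before test = [0 3 5 6 6 5 5]; fits = False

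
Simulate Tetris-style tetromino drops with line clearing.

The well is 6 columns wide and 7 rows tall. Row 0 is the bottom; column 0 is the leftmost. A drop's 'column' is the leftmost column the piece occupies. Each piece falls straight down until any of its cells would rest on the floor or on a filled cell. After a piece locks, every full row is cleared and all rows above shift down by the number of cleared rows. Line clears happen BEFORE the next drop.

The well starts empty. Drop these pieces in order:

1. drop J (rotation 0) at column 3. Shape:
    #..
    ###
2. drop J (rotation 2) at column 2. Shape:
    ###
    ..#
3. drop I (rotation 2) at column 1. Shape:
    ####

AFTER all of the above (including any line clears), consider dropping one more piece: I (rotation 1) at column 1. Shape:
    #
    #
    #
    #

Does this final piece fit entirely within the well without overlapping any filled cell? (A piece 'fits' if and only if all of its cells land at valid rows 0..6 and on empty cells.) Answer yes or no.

Drop 1: J rot0 at col 3 lands with bottom-row=0; cleared 0 line(s) (total 0); column heights now [0 0 0 2 1 1], max=2
Drop 2: J rot2 at col 2 lands with bottom-row=1; cleared 0 line(s) (total 0); column heights now [0 0 3 3 3 1], max=3
Drop 3: I rot2 at col 1 lands with bottom-row=3; cleared 0 line(s) (total 0); column heights now [0 4 4 4 4 1], max=4
Test piece I rot1 at col 1 (width 1): heights before test = [0 4 4 4 4 1]; fits = False

Answer: no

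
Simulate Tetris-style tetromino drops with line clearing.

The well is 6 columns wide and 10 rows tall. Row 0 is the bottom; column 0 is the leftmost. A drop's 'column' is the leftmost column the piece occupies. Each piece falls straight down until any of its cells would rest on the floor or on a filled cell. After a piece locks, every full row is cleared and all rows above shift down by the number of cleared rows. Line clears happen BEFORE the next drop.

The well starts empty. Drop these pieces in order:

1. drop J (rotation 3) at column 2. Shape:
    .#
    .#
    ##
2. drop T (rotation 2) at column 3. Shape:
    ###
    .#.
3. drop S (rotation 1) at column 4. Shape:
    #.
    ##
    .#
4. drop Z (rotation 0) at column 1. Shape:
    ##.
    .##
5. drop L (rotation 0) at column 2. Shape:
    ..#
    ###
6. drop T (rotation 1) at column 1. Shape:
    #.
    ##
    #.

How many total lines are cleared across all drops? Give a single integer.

Drop 1: J rot3 at col 2 lands with bottom-row=0; cleared 0 line(s) (total 0); column heights now [0 0 1 3 0 0], max=3
Drop 2: T rot2 at col 3 lands with bottom-row=2; cleared 0 line(s) (total 0); column heights now [0 0 1 4 4 4], max=4
Drop 3: S rot1 at col 4 lands with bottom-row=4; cleared 0 line(s) (total 0); column heights now [0 0 1 4 7 6], max=7
Drop 4: Z rot0 at col 1 lands with bottom-row=4; cleared 0 line(s) (total 0); column heights now [0 6 6 5 7 6], max=7
Drop 5: L rot0 at col 2 lands with bottom-row=7; cleared 0 line(s) (total 0); column heights now [0 6 8 8 9 6], max=9
Drop 6: T rot1 at col 1 lands with bottom-row=7; cleared 0 line(s) (total 0); column heights now [0 10 9 8 9 6], max=10

Answer: 0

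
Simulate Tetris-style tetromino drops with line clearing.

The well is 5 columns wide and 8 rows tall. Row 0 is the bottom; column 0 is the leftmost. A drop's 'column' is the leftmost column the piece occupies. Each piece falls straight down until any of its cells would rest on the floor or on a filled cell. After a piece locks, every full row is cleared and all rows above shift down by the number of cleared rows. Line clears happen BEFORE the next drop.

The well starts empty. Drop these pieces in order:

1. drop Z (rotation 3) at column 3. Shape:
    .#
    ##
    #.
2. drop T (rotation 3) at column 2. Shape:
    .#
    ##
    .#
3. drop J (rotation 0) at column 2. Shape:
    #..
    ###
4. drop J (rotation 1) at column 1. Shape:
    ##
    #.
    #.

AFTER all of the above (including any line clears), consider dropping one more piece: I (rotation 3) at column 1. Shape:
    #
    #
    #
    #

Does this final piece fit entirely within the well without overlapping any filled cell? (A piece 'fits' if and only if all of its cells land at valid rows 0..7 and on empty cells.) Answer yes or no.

Drop 1: Z rot3 at col 3 lands with bottom-row=0; cleared 0 line(s) (total 0); column heights now [0 0 0 2 3], max=3
Drop 2: T rot3 at col 2 lands with bottom-row=2; cleared 0 line(s) (total 0); column heights now [0 0 4 5 3], max=5
Drop 3: J rot0 at col 2 lands with bottom-row=5; cleared 0 line(s) (total 0); column heights now [0 0 7 6 6], max=7
Drop 4: J rot1 at col 1 lands with bottom-row=5; cleared 0 line(s) (total 0); column heights now [0 8 8 6 6], max=8
Test piece I rot3 at col 1 (width 1): heights before test = [0 8 8 6 6]; fits = False

Answer: no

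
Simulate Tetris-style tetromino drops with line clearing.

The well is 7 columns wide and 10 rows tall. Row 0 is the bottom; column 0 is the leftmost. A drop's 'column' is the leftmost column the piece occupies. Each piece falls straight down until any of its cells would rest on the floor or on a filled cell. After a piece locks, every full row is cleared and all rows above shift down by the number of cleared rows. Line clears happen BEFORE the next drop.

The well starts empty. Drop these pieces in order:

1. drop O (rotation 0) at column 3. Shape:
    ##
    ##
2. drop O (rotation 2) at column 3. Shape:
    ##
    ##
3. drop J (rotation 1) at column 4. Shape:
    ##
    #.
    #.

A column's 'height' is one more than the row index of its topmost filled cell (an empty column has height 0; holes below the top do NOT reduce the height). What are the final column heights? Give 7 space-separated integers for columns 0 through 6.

Drop 1: O rot0 at col 3 lands with bottom-row=0; cleared 0 line(s) (total 0); column heights now [0 0 0 2 2 0 0], max=2
Drop 2: O rot2 at col 3 lands with bottom-row=2; cleared 0 line(s) (total 0); column heights now [0 0 0 4 4 0 0], max=4
Drop 3: J rot1 at col 4 lands with bottom-row=4; cleared 0 line(s) (total 0); column heights now [0 0 0 4 7 7 0], max=7

Answer: 0 0 0 4 7 7 0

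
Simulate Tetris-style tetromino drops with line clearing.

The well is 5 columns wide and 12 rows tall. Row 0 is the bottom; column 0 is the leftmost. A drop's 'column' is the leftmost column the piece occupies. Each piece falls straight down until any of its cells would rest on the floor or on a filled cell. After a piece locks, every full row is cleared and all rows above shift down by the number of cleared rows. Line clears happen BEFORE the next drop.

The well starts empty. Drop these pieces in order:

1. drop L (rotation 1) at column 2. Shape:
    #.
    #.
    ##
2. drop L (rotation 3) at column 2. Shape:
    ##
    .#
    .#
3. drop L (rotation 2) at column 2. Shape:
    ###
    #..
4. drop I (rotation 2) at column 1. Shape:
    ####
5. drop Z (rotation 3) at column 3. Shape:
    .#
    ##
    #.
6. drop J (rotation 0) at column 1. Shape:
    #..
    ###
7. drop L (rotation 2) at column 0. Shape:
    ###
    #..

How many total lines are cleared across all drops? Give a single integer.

Drop 1: L rot1 at col 2 lands with bottom-row=0; cleared 0 line(s) (total 0); column heights now [0 0 3 1 0], max=3
Drop 2: L rot3 at col 2 lands with bottom-row=1; cleared 0 line(s) (total 0); column heights now [0 0 4 4 0], max=4
Drop 3: L rot2 at col 2 lands with bottom-row=4; cleared 0 line(s) (total 0); column heights now [0 0 6 6 6], max=6
Drop 4: I rot2 at col 1 lands with bottom-row=6; cleared 0 line(s) (total 0); column heights now [0 7 7 7 7], max=7
Drop 5: Z rot3 at col 3 lands with bottom-row=7; cleared 0 line(s) (total 0); column heights now [0 7 7 9 10], max=10
Drop 6: J rot0 at col 1 lands with bottom-row=9; cleared 0 line(s) (total 0); column heights now [0 11 10 10 10], max=11
Drop 7: L rot2 at col 0 lands with bottom-row=10; cleared 0 line(s) (total 0); column heights now [12 12 12 10 10], max=12

Answer: 0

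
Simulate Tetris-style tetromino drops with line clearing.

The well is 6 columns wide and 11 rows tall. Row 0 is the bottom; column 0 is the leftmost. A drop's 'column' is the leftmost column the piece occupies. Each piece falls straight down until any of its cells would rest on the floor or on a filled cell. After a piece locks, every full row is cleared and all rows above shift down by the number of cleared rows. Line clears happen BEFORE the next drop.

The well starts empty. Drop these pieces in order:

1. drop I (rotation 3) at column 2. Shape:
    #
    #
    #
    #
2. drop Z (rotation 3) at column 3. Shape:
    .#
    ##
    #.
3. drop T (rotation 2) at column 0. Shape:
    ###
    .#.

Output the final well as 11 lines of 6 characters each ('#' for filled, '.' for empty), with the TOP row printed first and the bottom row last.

Drop 1: I rot3 at col 2 lands with bottom-row=0; cleared 0 line(s) (total 0); column heights now [0 0 4 0 0 0], max=4
Drop 2: Z rot3 at col 3 lands with bottom-row=0; cleared 0 line(s) (total 0); column heights now [0 0 4 2 3 0], max=4
Drop 3: T rot2 at col 0 lands with bottom-row=3; cleared 0 line(s) (total 0); column heights now [5 5 5 2 3 0], max=5

Answer: ......
......
......
......
......
......
###...
.##...
..#.#.
..###.
..##..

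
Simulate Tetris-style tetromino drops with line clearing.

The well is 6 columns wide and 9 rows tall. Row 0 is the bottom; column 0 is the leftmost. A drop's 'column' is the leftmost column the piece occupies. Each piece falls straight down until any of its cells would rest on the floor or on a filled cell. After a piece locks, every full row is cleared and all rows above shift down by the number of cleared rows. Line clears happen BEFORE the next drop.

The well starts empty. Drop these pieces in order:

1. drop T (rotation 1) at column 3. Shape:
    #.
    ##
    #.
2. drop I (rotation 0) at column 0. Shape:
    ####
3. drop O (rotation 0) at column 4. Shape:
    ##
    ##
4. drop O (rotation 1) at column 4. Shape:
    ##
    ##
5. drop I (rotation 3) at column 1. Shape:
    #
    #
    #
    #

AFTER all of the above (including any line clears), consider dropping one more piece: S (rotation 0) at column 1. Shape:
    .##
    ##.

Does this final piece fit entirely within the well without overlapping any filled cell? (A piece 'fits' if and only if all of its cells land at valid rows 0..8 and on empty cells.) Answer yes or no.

Drop 1: T rot1 at col 3 lands with bottom-row=0; cleared 0 line(s) (total 0); column heights now [0 0 0 3 2 0], max=3
Drop 2: I rot0 at col 0 lands with bottom-row=3; cleared 0 line(s) (total 0); column heights now [4 4 4 4 2 0], max=4
Drop 3: O rot0 at col 4 lands with bottom-row=2; cleared 1 line(s) (total 1); column heights now [0 0 0 3 3 3], max=3
Drop 4: O rot1 at col 4 lands with bottom-row=3; cleared 0 line(s) (total 1); column heights now [0 0 0 3 5 5], max=5
Drop 5: I rot3 at col 1 lands with bottom-row=0; cleared 0 line(s) (total 1); column heights now [0 4 0 3 5 5], max=5
Test piece S rot0 at col 1 (width 3): heights before test = [0 4 0 3 5 5]; fits = True

Answer: yes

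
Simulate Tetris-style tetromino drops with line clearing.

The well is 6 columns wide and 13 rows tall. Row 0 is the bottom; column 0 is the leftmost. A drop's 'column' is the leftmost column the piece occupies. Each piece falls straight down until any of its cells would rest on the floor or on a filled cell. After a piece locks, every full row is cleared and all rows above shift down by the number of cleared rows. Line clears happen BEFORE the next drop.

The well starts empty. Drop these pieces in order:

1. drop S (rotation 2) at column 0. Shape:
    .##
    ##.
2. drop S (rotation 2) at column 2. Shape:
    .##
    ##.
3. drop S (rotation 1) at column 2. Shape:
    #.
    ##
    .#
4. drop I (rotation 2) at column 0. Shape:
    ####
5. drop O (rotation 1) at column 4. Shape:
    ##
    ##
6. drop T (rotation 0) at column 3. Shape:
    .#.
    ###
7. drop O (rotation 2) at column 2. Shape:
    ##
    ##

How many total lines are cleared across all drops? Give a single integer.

Drop 1: S rot2 at col 0 lands with bottom-row=0; cleared 0 line(s) (total 0); column heights now [1 2 2 0 0 0], max=2
Drop 2: S rot2 at col 2 lands with bottom-row=2; cleared 0 line(s) (total 0); column heights now [1 2 3 4 4 0], max=4
Drop 3: S rot1 at col 2 lands with bottom-row=4; cleared 0 line(s) (total 0); column heights now [1 2 7 6 4 0], max=7
Drop 4: I rot2 at col 0 lands with bottom-row=7; cleared 0 line(s) (total 0); column heights now [8 8 8 8 4 0], max=8
Drop 5: O rot1 at col 4 lands with bottom-row=4; cleared 0 line(s) (total 0); column heights now [8 8 8 8 6 6], max=8
Drop 6: T rot0 at col 3 lands with bottom-row=8; cleared 0 line(s) (total 0); column heights now [8 8 8 9 10 9], max=10
Drop 7: O rot2 at col 2 lands with bottom-row=9; cleared 0 line(s) (total 0); column heights now [8 8 11 11 10 9], max=11

Answer: 0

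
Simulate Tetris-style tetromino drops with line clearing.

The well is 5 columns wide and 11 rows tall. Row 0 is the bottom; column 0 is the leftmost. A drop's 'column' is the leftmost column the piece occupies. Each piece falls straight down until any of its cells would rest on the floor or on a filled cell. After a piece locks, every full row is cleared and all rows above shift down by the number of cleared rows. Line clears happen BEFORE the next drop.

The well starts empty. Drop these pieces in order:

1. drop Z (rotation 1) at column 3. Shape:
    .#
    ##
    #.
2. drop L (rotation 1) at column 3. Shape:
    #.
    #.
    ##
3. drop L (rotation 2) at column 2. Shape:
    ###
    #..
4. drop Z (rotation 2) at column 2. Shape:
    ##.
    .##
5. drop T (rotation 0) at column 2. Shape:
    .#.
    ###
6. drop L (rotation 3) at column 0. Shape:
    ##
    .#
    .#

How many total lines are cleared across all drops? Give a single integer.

Answer: 0

Derivation:
Drop 1: Z rot1 at col 3 lands with bottom-row=0; cleared 0 line(s) (total 0); column heights now [0 0 0 2 3], max=3
Drop 2: L rot1 at col 3 lands with bottom-row=3; cleared 0 line(s) (total 0); column heights now [0 0 0 6 4], max=6
Drop 3: L rot2 at col 2 lands with bottom-row=5; cleared 0 line(s) (total 0); column heights now [0 0 7 7 7], max=7
Drop 4: Z rot2 at col 2 lands with bottom-row=7; cleared 0 line(s) (total 0); column heights now [0 0 9 9 8], max=9
Drop 5: T rot0 at col 2 lands with bottom-row=9; cleared 0 line(s) (total 0); column heights now [0 0 10 11 10], max=11
Drop 6: L rot3 at col 0 lands with bottom-row=0; cleared 0 line(s) (total 0); column heights now [3 3 10 11 10], max=11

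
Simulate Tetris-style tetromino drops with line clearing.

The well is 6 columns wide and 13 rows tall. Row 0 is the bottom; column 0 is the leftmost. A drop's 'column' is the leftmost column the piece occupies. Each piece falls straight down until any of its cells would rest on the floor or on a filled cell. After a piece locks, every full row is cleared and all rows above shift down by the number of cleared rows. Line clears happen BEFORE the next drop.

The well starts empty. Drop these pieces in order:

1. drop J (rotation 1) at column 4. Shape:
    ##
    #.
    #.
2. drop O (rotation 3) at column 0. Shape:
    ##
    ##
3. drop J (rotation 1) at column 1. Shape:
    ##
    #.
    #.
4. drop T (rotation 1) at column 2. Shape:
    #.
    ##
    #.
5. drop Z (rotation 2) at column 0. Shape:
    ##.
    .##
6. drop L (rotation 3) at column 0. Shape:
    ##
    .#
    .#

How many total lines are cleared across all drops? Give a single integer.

Answer: 0

Derivation:
Drop 1: J rot1 at col 4 lands with bottom-row=0; cleared 0 line(s) (total 0); column heights now [0 0 0 0 3 3], max=3
Drop 2: O rot3 at col 0 lands with bottom-row=0; cleared 0 line(s) (total 0); column heights now [2 2 0 0 3 3], max=3
Drop 3: J rot1 at col 1 lands with bottom-row=2; cleared 0 line(s) (total 0); column heights now [2 5 5 0 3 3], max=5
Drop 4: T rot1 at col 2 lands with bottom-row=5; cleared 0 line(s) (total 0); column heights now [2 5 8 7 3 3], max=8
Drop 5: Z rot2 at col 0 lands with bottom-row=8; cleared 0 line(s) (total 0); column heights now [10 10 9 7 3 3], max=10
Drop 6: L rot3 at col 0 lands with bottom-row=10; cleared 0 line(s) (total 0); column heights now [13 13 9 7 3 3], max=13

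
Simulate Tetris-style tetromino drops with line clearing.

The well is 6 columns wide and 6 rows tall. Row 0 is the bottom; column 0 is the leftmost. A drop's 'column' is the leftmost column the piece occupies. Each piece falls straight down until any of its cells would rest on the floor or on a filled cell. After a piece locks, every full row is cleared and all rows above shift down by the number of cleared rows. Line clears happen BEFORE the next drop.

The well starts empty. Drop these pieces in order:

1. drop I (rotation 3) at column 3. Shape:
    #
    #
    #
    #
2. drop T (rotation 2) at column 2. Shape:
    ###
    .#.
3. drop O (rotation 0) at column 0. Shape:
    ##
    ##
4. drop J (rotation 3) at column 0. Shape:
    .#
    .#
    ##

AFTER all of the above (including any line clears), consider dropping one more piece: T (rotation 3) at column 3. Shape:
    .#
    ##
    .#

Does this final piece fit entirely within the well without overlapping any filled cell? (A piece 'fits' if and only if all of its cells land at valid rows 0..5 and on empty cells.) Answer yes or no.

Answer: no

Derivation:
Drop 1: I rot3 at col 3 lands with bottom-row=0; cleared 0 line(s) (total 0); column heights now [0 0 0 4 0 0], max=4
Drop 2: T rot2 at col 2 lands with bottom-row=4; cleared 0 line(s) (total 0); column heights now [0 0 6 6 6 0], max=6
Drop 3: O rot0 at col 0 lands with bottom-row=0; cleared 0 line(s) (total 0); column heights now [2 2 6 6 6 0], max=6
Drop 4: J rot3 at col 0 lands with bottom-row=2; cleared 0 line(s) (total 0); column heights now [3 5 6 6 6 0], max=6
Test piece T rot3 at col 3 (width 2): heights before test = [3 5 6 6 6 0]; fits = False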